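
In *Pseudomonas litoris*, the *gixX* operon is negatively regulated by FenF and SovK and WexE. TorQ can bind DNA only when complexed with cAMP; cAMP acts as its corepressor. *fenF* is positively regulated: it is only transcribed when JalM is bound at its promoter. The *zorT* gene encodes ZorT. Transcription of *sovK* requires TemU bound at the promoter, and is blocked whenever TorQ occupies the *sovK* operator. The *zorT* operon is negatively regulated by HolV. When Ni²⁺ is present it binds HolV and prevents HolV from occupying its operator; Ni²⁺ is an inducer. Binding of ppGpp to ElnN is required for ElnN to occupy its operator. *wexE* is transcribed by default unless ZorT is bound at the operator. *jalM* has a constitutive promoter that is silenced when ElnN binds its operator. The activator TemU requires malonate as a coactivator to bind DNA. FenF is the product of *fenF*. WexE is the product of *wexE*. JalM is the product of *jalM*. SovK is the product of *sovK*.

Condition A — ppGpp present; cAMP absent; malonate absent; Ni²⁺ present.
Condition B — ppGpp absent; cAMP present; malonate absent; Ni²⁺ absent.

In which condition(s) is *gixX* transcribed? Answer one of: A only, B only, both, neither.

A only

Condition A:
ppGpp is present, so ElnN is active.
With repressor ElnN bound, *jalM* is not transcribed.
So JalM is not produced.
Required activator JalM is absent, so *fenF* is not transcribed.
So FenF is not produced.
cAMP is absent, so TorQ is inactive.
Malonate is absent, so TemU is inactive.
Required activator TemU is absent, so *sovK* is not transcribed.
So SovK is not produced.
Ni²⁺ is present, so HolV is inactive.
With no repressor bound, *zorT* is transcribed.
So ZorT is produced and active.
With repressor ZorT bound, *wexE* is not transcribed.
So WexE is not produced.
With no repressor bound, *gixX* is transcribed.
→ *gixX* is ON in A.
Condition B:
ppGpp is absent, so ElnN is inactive.
With no repressor bound, *jalM* is transcribed.
So JalM is produced and active.
No repressor is bound and JalM is active, so *fenF* is transcribed.
So FenF is produced and active.
cAMP is present, so TorQ is active.
Malonate is absent, so TemU is inactive.
With repressor TorQ bound, *sovK* is not transcribed.
So SovK is not produced.
Ni²⁺ is absent, so HolV is active.
With repressor HolV bound, *zorT* is not transcribed.
So ZorT is not produced.
With no repressor bound, *wexE* is transcribed.
So WexE is produced and active.
With repressor FenF bound, *gixX* is not transcribed.
→ *gixX* is OFF in B.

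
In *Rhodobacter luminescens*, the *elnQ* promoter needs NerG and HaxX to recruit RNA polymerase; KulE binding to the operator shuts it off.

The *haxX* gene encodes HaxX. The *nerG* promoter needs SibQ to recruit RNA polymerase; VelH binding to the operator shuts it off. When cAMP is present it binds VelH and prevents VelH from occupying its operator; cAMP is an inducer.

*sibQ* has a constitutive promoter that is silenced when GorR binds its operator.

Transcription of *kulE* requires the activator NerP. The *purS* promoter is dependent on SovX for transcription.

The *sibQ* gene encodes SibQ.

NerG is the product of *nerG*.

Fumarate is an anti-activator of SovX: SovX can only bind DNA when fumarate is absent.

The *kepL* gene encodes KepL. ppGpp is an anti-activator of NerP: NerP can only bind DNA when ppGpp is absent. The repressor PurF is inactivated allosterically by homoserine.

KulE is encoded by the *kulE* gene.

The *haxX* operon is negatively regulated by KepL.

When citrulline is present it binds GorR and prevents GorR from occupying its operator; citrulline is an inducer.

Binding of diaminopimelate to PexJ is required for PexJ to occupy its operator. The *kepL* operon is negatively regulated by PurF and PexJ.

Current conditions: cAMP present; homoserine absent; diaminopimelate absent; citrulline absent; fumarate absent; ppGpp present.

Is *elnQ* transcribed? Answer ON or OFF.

OFF

cAMP is present, so VelH is inactive.
Citrulline is absent, so GorR is active.
With repressor GorR bound, *sibQ* is not transcribed.
So SibQ is not produced.
Required activator SibQ is absent, so *nerG* is not transcribed.
So NerG is not produced.
ppGpp is present, so NerP is inactive.
Required activator NerP is absent, so *kulE* is not transcribed.
So KulE is not produced.
Homoserine is absent, so PurF is active.
Diaminopimelate is absent, so PexJ is inactive.
With repressor PurF bound, *kepL* is not transcribed.
So KepL is not produced.
With no repressor bound, *haxX* is transcribed.
So HaxX is produced and active.
Required activator NerG is absent, so *elnQ* is not transcribed.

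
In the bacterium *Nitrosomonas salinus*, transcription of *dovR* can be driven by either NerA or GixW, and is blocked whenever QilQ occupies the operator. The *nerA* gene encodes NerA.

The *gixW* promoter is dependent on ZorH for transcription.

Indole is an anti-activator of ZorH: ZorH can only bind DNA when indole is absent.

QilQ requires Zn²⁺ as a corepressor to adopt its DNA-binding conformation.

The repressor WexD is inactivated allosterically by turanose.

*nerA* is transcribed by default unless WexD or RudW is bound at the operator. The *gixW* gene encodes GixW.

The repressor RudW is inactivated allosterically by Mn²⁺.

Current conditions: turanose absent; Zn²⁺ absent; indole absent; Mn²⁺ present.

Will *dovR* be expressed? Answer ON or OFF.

Zn²⁺ is absent, so QilQ is inactive.
Turanose is absent, so WexD is active.
Mn²⁺ is present, so RudW is inactive.
With repressor WexD bound, *nerA* is not transcribed.
So NerA is not produced.
Indole is absent, so ZorH is active.
No repressor is bound and ZorH is active, so *gixW* is transcribed.
So GixW is produced and active.
Activator GixW is present, so *dovR* is transcribed.

ON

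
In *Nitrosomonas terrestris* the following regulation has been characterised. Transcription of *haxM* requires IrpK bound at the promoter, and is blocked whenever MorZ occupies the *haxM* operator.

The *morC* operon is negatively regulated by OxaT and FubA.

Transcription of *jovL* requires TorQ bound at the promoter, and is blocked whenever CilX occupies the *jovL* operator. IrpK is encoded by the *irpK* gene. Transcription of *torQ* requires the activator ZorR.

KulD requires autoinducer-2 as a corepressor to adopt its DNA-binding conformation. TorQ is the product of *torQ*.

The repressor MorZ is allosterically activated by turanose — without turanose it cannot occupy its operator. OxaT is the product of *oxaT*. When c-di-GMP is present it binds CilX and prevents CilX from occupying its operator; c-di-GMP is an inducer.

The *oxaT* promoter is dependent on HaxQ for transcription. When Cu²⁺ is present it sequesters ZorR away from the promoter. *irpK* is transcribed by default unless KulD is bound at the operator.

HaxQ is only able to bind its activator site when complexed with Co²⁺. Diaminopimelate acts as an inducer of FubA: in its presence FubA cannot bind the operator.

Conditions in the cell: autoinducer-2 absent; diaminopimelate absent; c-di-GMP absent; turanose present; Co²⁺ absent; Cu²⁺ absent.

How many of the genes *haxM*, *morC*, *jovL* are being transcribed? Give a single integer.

0

Autoinducer-2 is absent, so KulD is inactive.
With no repressor bound, *irpK* is transcribed.
So IrpK is produced and active.
Turanose is present, so MorZ is active.
With repressor MorZ bound, *haxM* is not transcribed.
→ *haxM* is OFF.
Co²⁺ is absent, so HaxQ is inactive.
Required activator HaxQ is absent, so *oxaT* is not transcribed.
So OxaT is not produced.
Diaminopimelate is absent, so FubA is active.
With repressor FubA bound, *morC* is not transcribed.
→ *morC* is OFF.
Cu²⁺ is absent, so ZorR is active.
No repressor is bound and ZorR is active, so *torQ* is transcribed.
So TorQ is produced and active.
c-di-GMP is absent, so CilX is active.
With repressor CilX bound, *jovL* is not transcribed.
→ *jovL* is OFF.
0 of the 3 genes are transcribed.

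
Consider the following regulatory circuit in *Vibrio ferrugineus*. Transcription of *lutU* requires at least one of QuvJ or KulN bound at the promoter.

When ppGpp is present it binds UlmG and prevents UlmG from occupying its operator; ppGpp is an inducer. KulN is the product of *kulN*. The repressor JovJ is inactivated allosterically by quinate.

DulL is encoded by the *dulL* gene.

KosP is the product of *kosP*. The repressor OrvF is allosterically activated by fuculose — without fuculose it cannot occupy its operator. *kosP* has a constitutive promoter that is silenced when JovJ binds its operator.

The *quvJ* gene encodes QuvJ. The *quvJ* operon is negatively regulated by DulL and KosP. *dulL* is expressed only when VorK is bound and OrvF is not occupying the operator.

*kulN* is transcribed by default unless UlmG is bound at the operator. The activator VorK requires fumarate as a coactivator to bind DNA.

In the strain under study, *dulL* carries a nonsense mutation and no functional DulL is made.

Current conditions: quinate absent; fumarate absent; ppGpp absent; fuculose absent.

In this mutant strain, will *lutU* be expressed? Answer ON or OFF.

ON

DulL is non-functional in this strain, so it has no effect.
Quinate is absent, so JovJ is active.
With repressor JovJ bound, *kosP* is not transcribed.
So KosP is not produced.
With no repressor bound, *quvJ* is transcribed.
So QuvJ is produced and active.
ppGpp is absent, so UlmG is active.
With repressor UlmG bound, *kulN* is not transcribed.
So KulN is not produced.
Activator QuvJ is present, so *lutU* is transcribed.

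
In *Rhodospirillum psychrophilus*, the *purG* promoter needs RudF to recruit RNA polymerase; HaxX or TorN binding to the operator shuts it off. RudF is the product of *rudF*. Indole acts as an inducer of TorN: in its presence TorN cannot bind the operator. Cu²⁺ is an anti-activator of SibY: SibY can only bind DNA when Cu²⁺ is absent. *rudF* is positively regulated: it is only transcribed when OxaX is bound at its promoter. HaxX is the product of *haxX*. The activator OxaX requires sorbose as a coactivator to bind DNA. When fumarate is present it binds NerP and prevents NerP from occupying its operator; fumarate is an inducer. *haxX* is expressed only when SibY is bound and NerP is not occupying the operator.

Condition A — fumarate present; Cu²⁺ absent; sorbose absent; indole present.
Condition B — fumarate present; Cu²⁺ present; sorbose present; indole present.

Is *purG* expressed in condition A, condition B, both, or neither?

B only

Condition A:
Fumarate is present, so NerP is inactive.
Cu²⁺ is absent, so SibY is active.
No repressor is bound and SibY is active, so *haxX* is transcribed.
So HaxX is produced and active.
Sorbose is absent, so OxaX is inactive.
Required activator OxaX is absent, so *rudF* is not transcribed.
So RudF is not produced.
Indole is present, so TorN is inactive.
With repressor HaxX bound, *purG* is not transcribed.
→ *purG* is OFF in A.
Condition B:
Fumarate is present, so NerP is inactive.
Cu²⁺ is present, so SibY is inactive.
Required activator SibY is absent, so *haxX* is not transcribed.
So HaxX is not produced.
Sorbose is present, so OxaX is active.
No repressor is bound and OxaX is active, so *rudF* is transcribed.
So RudF is produced and active.
Indole is present, so TorN is inactive.
No repressor is bound and RudF is active, so *purG* is transcribed.
→ *purG* is ON in B.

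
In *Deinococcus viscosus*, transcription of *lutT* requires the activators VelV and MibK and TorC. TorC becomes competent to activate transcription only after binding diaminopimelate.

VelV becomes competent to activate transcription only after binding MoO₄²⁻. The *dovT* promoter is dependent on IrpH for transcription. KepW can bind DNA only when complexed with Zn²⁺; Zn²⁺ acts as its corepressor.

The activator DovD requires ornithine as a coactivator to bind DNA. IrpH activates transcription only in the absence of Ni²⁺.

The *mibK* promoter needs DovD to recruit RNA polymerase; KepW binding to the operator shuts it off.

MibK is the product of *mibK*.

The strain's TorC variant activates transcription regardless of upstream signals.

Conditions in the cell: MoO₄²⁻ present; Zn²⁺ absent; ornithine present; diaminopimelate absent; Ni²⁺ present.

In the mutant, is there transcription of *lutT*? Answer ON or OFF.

MoO₄²⁻ is present, so VelV is active.
Ornithine is present, so DovD is active.
Zn²⁺ is absent, so KepW is inactive.
No repressor is bound and DovD is active, so *mibK* is transcribed.
So MibK is produced and active.
TorC is constitutively active in this strain.
No repressor is bound and VelV and MibK and TorC are active, so *lutT* is transcribed.

ON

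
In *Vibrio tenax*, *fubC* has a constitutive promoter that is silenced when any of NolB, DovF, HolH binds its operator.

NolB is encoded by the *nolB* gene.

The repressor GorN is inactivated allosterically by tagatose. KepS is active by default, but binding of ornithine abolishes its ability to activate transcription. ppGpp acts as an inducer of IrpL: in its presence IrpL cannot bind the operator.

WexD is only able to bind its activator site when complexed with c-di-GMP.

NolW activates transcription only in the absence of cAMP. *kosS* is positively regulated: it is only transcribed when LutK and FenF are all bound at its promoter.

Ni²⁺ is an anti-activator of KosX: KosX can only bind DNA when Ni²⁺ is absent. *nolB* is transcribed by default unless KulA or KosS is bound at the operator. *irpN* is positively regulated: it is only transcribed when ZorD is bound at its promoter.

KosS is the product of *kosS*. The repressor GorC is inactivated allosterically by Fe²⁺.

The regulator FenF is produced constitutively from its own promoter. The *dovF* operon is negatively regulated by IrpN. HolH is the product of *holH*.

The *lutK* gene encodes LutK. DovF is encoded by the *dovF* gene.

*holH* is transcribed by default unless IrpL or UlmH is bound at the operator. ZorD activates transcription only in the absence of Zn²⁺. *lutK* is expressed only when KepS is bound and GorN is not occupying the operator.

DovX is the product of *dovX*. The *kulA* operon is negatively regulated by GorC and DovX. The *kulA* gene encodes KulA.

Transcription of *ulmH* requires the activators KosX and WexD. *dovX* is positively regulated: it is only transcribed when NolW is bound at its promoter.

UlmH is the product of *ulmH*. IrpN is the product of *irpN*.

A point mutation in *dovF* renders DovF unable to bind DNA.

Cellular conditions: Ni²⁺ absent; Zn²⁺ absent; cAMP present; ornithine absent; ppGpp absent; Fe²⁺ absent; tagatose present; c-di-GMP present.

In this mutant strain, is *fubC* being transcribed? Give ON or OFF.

Fe²⁺ is absent, so GorC is active.
cAMP is present, so NolW is inactive.
Required activator NolW is absent, so *dovX* is not transcribed.
So DovX is not produced.
With repressor GorC bound, *kulA* is not transcribed.
So KulA is not produced.
Tagatose is present, so GorN is inactive.
Ornithine is absent, so KepS is active.
No repressor is bound and KepS is active, so *lutK* is transcribed.
So LutK is produced and active.
FenF is produced constitutively and is active.
No repressor is bound and LutK and FenF are active, so *kosS* is transcribed.
So KosS is produced and active.
With repressor KosS bound, *nolB* is not transcribed.
So NolB is not produced.
DovF is non-functional in this strain, so it has no effect.
ppGpp is absent, so IrpL is active.
Ni²⁺ is absent, so KosX is active.
c-di-GMP is present, so WexD is active.
No repressor is bound and KosX and WexD are active, so *ulmH* is transcribed.
So UlmH is produced and active.
With repressor IrpL bound, *holH* is not transcribed.
So HolH is not produced.
With no repressor bound, *fubC* is transcribed.

ON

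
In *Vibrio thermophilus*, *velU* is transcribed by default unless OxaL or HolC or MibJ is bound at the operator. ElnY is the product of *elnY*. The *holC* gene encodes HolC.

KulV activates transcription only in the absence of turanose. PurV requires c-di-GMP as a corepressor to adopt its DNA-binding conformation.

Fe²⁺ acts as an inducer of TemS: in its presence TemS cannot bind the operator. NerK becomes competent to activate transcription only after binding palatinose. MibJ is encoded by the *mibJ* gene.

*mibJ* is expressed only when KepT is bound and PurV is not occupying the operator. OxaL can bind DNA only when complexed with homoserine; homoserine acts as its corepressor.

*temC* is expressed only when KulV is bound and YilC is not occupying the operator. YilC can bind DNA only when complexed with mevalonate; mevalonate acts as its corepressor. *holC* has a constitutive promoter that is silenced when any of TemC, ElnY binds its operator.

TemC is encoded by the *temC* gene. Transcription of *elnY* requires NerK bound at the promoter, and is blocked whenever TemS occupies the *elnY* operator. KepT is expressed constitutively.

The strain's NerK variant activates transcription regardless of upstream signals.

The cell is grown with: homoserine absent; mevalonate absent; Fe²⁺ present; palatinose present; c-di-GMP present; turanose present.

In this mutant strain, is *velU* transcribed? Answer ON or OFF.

Homoserine is absent, so OxaL is inactive.
Mevalonate is absent, so YilC is inactive.
Turanose is present, so KulV is inactive.
Required activator KulV is absent, so *temC* is not transcribed.
So TemC is not produced.
Fe²⁺ is present, so TemS is inactive.
NerK is constitutively active in this strain.
No repressor is bound and NerK is active, so *elnY* is transcribed.
So ElnY is produced and active.
With repressor ElnY bound, *holC* is not transcribed.
So HolC is not produced.
KepT is produced constitutively and is active.
c-di-GMP is present, so PurV is active.
With repressor PurV bound, *mibJ* is not transcribed.
So MibJ is not produced.
With no repressor bound, *velU* is transcribed.

ON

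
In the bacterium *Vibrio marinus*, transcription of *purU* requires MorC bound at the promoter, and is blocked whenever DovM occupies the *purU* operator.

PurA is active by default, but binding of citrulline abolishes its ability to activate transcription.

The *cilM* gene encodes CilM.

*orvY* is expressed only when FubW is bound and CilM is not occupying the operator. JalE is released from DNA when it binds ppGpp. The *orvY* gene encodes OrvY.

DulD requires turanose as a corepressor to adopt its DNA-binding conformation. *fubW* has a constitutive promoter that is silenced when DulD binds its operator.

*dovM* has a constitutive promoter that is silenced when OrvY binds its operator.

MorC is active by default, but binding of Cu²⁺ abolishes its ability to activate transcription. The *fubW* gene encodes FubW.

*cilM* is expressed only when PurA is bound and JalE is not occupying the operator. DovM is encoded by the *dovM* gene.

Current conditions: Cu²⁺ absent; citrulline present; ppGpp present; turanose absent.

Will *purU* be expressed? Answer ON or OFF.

ON

ppGpp is present, so JalE is inactive.
Citrulline is present, so PurA is inactive.
Required activator PurA is absent, so *cilM* is not transcribed.
So CilM is not produced.
Turanose is absent, so DulD is inactive.
With no repressor bound, *fubW* is transcribed.
So FubW is produced and active.
No repressor is bound and FubW is active, so *orvY* is transcribed.
So OrvY is produced and active.
With repressor OrvY bound, *dovM* is not transcribed.
So DovM is not produced.
Cu²⁺ is absent, so MorC is active.
No repressor is bound and MorC is active, so *purU* is transcribed.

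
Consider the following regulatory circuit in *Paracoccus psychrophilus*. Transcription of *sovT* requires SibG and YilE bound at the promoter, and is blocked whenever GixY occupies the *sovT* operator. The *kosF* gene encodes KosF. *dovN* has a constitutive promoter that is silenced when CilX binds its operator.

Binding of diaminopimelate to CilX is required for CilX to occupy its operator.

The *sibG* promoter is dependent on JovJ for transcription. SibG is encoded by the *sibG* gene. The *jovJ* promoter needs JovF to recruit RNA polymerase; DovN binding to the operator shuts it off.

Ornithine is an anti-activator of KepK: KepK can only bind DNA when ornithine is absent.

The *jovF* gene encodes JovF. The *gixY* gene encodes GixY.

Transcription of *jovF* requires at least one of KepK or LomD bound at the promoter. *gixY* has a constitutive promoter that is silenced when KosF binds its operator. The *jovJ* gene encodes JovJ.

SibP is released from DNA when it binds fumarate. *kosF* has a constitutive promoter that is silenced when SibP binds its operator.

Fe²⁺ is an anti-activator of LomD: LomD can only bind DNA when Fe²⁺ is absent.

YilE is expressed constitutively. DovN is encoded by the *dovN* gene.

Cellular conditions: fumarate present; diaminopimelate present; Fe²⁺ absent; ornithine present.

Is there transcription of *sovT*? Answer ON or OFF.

ON

Ornithine is present, so KepK is inactive.
Fe²⁺ is absent, so LomD is active.
Activator LomD is present, so *jovF* is transcribed.
So JovF is produced and active.
Diaminopimelate is present, so CilX is active.
With repressor CilX bound, *dovN* is not transcribed.
So DovN is not produced.
No repressor is bound and JovF is active, so *jovJ* is transcribed.
So JovJ is produced and active.
No repressor is bound and JovJ is active, so *sibG* is transcribed.
So SibG is produced and active.
Fumarate is present, so SibP is inactive.
With no repressor bound, *kosF* is transcribed.
So KosF is produced and active.
With repressor KosF bound, *gixY* is not transcribed.
So GixY is not produced.
YilE is produced constitutively and is active.
No repressor is bound and SibG and YilE are active, so *sovT* is transcribed.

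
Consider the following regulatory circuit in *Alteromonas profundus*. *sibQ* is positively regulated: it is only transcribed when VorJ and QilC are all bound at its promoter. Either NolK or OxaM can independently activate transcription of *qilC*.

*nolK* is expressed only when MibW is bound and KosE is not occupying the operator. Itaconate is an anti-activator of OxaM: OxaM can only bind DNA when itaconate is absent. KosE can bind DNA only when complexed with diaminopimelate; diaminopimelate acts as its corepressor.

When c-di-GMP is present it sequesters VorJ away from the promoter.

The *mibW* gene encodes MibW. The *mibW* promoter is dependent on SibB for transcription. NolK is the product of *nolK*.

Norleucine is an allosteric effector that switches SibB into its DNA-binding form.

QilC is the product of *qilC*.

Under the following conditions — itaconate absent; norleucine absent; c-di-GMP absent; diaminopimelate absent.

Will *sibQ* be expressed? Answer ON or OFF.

c-di-GMP is absent, so VorJ is active.
Diaminopimelate is absent, so KosE is inactive.
Norleucine is absent, so SibB is inactive.
Required activator SibB is absent, so *mibW* is not transcribed.
So MibW is not produced.
Required activator MibW is absent, so *nolK* is not transcribed.
So NolK is not produced.
Itaconate is absent, so OxaM is active.
Activator OxaM is present, so *qilC* is transcribed.
So QilC is produced and active.
No repressor is bound and VorJ and QilC are active, so *sibQ* is transcribed.

ON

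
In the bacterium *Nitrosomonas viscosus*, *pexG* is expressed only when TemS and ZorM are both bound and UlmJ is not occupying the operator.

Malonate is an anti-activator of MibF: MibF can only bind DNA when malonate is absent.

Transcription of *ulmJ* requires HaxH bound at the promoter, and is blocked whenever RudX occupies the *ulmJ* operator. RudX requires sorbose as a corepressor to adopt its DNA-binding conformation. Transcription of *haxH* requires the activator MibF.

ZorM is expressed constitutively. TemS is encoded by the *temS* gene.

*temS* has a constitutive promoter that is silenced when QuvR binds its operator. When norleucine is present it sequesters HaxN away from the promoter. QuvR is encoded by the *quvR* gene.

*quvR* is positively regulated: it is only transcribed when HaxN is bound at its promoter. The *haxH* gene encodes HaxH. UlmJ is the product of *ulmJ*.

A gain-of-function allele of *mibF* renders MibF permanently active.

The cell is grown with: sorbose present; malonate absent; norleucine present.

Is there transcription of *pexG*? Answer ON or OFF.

Norleucine is present, so HaxN is inactive.
Required activator HaxN is absent, so *quvR* is not transcribed.
So QuvR is not produced.
With no repressor bound, *temS* is transcribed.
So TemS is produced and active.
Sorbose is present, so RudX is active.
MibF is constitutively active in this strain.
No repressor is bound and MibF is active, so *haxH* is transcribed.
So HaxH is produced and active.
With repressor RudX bound, *ulmJ* is not transcribed.
So UlmJ is not produced.
ZorM is produced constitutively and is active.
No repressor is bound and TemS and ZorM are active, so *pexG* is transcribed.

ON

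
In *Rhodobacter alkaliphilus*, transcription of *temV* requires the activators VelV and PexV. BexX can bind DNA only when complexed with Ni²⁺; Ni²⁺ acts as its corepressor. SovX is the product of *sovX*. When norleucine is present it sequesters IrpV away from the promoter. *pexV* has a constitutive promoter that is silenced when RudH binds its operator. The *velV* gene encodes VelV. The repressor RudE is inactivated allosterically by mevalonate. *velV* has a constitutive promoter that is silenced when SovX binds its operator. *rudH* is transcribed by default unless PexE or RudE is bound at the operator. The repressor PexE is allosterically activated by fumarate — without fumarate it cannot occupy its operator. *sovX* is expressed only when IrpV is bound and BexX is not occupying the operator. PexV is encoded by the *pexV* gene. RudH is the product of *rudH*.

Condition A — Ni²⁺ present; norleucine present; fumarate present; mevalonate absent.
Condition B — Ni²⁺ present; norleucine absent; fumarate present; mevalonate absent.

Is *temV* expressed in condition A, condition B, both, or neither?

both

Condition A:
Ni²⁺ is present, so BexX is active.
Norleucine is present, so IrpV is inactive.
With repressor BexX bound, *sovX* is not transcribed.
So SovX is not produced.
With no repressor bound, *velV* is transcribed.
So VelV is produced and active.
Fumarate is present, so PexE is active.
Mevalonate is absent, so RudE is active.
With repressor PexE bound, *rudH* is not transcribed.
So RudH is not produced.
With no repressor bound, *pexV* is transcribed.
So PexV is produced and active.
No repressor is bound and VelV and PexV are active, so *temV* is transcribed.
→ *temV* is ON in A.
Condition B:
Ni²⁺ is present, so BexX is active.
Norleucine is absent, so IrpV is active.
With repressor BexX bound, *sovX* is not transcribed.
So SovX is not produced.
With no repressor bound, *velV* is transcribed.
So VelV is produced and active.
Fumarate is present, so PexE is active.
Mevalonate is absent, so RudE is active.
With repressor PexE bound, *rudH* is not transcribed.
So RudH is not produced.
With no repressor bound, *pexV* is transcribed.
So PexV is produced and active.
No repressor is bound and VelV and PexV are active, so *temV* is transcribed.
→ *temV* is ON in B.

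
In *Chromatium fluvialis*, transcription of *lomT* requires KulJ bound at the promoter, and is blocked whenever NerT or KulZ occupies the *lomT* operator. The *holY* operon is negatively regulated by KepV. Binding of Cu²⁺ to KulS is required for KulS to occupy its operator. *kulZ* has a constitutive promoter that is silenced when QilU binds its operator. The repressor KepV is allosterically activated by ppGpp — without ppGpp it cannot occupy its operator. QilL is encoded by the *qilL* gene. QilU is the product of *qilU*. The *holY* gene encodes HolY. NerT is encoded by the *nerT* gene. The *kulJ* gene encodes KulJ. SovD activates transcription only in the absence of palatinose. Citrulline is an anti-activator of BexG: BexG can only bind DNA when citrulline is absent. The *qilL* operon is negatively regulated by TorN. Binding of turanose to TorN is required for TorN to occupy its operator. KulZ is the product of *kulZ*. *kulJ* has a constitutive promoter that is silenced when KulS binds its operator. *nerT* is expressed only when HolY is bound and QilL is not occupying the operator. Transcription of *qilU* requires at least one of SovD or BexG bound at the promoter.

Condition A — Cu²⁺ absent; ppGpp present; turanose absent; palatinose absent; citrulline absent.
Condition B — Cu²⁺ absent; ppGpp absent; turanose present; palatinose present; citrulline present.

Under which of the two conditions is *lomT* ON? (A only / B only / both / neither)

Condition A:
Cu²⁺ is absent, so KulS is inactive.
With no repressor bound, *kulJ* is transcribed.
So KulJ is produced and active.
ppGpp is present, so KepV is active.
With repressor KepV bound, *holY* is not transcribed.
So HolY is not produced.
Turanose is absent, so TorN is inactive.
With no repressor bound, *qilL* is transcribed.
So QilL is produced and active.
With repressor QilL bound, *nerT* is not transcribed.
So NerT is not produced.
Palatinose is absent, so SovD is active.
Citrulline is absent, so BexG is active.
Activator SovD is present, so *qilU* is transcribed.
So QilU is produced and active.
With repressor QilU bound, *kulZ* is not transcribed.
So KulZ is not produced.
No repressor is bound and KulJ is active, so *lomT* is transcribed.
→ *lomT* is ON in A.
Condition B:
Cu²⁺ is absent, so KulS is inactive.
With no repressor bound, *kulJ* is transcribed.
So KulJ is produced and active.
ppGpp is absent, so KepV is inactive.
With no repressor bound, *holY* is transcribed.
So HolY is produced and active.
Turanose is present, so TorN is active.
With repressor TorN bound, *qilL* is not transcribed.
So QilL is not produced.
No repressor is bound and HolY is active, so *nerT* is transcribed.
So NerT is produced and active.
Palatinose is present, so SovD is inactive.
Citrulline is present, so BexG is inactive.
No activator is available at the *qilU* promoter, so *qilU* is not transcribed.
So QilU is not produced.
With no repressor bound, *kulZ* is transcribed.
So KulZ is produced and active.
With repressor NerT bound, *lomT* is not transcribed.
→ *lomT* is OFF in B.

A only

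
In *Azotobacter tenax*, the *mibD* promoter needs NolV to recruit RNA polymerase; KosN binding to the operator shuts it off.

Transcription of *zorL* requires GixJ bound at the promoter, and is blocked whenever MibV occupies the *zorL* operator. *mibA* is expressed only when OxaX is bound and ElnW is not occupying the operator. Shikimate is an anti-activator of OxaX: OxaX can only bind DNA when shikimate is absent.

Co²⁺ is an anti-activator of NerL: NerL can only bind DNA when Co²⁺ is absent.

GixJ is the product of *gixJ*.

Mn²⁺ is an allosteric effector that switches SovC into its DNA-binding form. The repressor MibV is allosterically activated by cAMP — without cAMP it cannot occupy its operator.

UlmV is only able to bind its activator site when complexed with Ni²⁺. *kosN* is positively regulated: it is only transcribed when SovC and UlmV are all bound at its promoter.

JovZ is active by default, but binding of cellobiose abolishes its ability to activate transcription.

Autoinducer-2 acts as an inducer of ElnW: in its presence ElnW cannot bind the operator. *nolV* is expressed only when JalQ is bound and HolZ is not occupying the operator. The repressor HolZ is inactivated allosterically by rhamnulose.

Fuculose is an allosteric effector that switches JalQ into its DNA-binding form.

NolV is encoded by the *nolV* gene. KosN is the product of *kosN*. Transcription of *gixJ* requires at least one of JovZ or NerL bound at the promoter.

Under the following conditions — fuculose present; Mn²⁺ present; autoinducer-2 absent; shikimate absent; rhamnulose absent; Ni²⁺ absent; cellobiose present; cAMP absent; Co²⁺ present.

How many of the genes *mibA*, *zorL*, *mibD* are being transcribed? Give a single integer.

Shikimate is absent, so OxaX is active.
Autoinducer-2 is absent, so ElnW is active.
With repressor ElnW bound, *mibA* is not transcribed.
→ *mibA* is OFF.
Cellobiose is present, so JovZ is inactive.
Co²⁺ is present, so NerL is inactive.
No activator is available at the *gixJ* promoter, so *gixJ* is not transcribed.
So GixJ is not produced.
cAMP is absent, so MibV is inactive.
Required activator GixJ is absent, so *zorL* is not transcribed.
→ *zorL* is OFF.
Mn²⁺ is present, so SovC is active.
Ni²⁺ is absent, so UlmV is inactive.
Required activator UlmV is absent, so *kosN* is not transcribed.
So KosN is not produced.
Fuculose is present, so JalQ is active.
Rhamnulose is absent, so HolZ is active.
With repressor HolZ bound, *nolV* is not transcribed.
So NolV is not produced.
Required activator NolV is absent, so *mibD* is not transcribed.
→ *mibD* is OFF.
0 of the 3 genes are transcribed.

0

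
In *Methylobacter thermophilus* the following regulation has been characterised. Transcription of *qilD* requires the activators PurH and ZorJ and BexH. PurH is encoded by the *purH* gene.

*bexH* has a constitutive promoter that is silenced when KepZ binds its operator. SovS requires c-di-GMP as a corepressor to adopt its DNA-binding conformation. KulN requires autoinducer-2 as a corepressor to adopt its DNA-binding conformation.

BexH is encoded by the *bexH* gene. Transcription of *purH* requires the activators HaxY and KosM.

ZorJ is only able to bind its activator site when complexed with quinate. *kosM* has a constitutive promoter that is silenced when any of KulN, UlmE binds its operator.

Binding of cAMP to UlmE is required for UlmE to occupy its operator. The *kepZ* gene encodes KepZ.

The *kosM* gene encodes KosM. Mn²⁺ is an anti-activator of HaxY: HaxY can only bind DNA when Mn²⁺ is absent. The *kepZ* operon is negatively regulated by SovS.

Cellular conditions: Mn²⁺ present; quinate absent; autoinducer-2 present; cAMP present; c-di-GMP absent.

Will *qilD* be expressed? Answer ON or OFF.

OFF

Mn²⁺ is present, so HaxY is inactive.
Autoinducer-2 is present, so KulN is active.
cAMP is present, so UlmE is active.
With repressor KulN bound, *kosM* is not transcribed.
So KosM is not produced.
Required activator HaxY is absent, so *purH* is not transcribed.
So PurH is not produced.
Quinate is absent, so ZorJ is inactive.
c-di-GMP is absent, so SovS is inactive.
With no repressor bound, *kepZ* is transcribed.
So KepZ is produced and active.
With repressor KepZ bound, *bexH* is not transcribed.
So BexH is not produced.
Required activator PurH is absent, so *qilD* is not transcribed.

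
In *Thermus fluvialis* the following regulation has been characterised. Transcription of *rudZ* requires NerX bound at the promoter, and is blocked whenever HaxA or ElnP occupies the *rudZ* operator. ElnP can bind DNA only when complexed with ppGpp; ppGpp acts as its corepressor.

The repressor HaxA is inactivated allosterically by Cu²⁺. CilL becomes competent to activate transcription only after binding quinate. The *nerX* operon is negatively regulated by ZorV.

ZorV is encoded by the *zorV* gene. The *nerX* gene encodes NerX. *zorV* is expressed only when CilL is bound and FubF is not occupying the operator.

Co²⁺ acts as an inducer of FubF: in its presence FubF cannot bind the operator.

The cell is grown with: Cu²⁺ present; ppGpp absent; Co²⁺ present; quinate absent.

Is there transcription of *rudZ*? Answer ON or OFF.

ON

Cu²⁺ is present, so HaxA is inactive.
Co²⁺ is present, so FubF is inactive.
Quinate is absent, so CilL is inactive.
Required activator CilL is absent, so *zorV* is not transcribed.
So ZorV is not produced.
With no repressor bound, *nerX* is transcribed.
So NerX is produced and active.
ppGpp is absent, so ElnP is inactive.
No repressor is bound and NerX is active, so *rudZ* is transcribed.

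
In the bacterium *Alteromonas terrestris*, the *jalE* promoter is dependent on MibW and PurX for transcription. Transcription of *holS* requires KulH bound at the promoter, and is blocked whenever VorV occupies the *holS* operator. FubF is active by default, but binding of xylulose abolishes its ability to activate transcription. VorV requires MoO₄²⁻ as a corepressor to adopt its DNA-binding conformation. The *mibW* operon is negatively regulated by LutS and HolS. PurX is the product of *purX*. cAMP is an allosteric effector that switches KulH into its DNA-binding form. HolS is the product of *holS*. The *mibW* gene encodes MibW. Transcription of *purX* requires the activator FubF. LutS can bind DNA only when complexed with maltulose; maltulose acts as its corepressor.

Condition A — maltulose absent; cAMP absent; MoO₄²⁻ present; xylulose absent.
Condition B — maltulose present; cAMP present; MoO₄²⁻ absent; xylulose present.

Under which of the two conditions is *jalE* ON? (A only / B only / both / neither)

Condition A:
Maltulose is absent, so LutS is inactive.
cAMP is absent, so KulH is inactive.
MoO₄²⁻ is present, so VorV is active.
With repressor VorV bound, *holS* is not transcribed.
So HolS is not produced.
With no repressor bound, *mibW* is transcribed.
So MibW is produced and active.
Xylulose is absent, so FubF is active.
No repressor is bound and FubF is active, so *purX* is transcribed.
So PurX is produced and active.
No repressor is bound and MibW and PurX are active, so *jalE* is transcribed.
→ *jalE* is ON in A.
Condition B:
Maltulose is present, so LutS is active.
cAMP is present, so KulH is active.
MoO₄²⁻ is absent, so VorV is inactive.
No repressor is bound and KulH is active, so *holS* is transcribed.
So HolS is produced and active.
With repressor LutS bound, *mibW* is not transcribed.
So MibW is not produced.
Xylulose is present, so FubF is inactive.
Required activator FubF is absent, so *purX* is not transcribed.
So PurX is not produced.
Required activator MibW is absent, so *jalE* is not transcribed.
→ *jalE* is OFF in B.

A only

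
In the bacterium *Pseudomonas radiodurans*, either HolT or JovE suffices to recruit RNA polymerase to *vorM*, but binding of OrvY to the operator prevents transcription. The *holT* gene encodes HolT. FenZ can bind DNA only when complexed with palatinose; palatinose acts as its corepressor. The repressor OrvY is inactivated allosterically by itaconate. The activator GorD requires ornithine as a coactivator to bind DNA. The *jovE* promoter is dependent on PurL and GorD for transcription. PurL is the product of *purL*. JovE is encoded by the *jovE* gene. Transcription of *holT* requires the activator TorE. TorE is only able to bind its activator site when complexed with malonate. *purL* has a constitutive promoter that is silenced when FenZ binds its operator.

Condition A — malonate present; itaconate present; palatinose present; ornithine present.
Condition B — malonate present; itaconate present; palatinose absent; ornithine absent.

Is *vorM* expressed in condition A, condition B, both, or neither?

both

Condition A:
Malonate is present, so TorE is active.
No repressor is bound and TorE is active, so *holT* is transcribed.
So HolT is produced and active.
Itaconate is present, so OrvY is inactive.
Palatinose is present, so FenZ is active.
With repressor FenZ bound, *purL* is not transcribed.
So PurL is not produced.
Ornithine is present, so GorD is active.
Required activator PurL is absent, so *jovE* is not transcribed.
So JovE is not produced.
Activator HolT is present, so *vorM* is transcribed.
→ *vorM* is ON in A.
Condition B:
Malonate is present, so TorE is active.
No repressor is bound and TorE is active, so *holT* is transcribed.
So HolT is produced and active.
Itaconate is present, so OrvY is inactive.
Palatinose is absent, so FenZ is inactive.
With no repressor bound, *purL* is transcribed.
So PurL is produced and active.
Ornithine is absent, so GorD is inactive.
Required activator GorD is absent, so *jovE* is not transcribed.
So JovE is not produced.
Activator HolT is present, so *vorM* is transcribed.
→ *vorM* is ON in B.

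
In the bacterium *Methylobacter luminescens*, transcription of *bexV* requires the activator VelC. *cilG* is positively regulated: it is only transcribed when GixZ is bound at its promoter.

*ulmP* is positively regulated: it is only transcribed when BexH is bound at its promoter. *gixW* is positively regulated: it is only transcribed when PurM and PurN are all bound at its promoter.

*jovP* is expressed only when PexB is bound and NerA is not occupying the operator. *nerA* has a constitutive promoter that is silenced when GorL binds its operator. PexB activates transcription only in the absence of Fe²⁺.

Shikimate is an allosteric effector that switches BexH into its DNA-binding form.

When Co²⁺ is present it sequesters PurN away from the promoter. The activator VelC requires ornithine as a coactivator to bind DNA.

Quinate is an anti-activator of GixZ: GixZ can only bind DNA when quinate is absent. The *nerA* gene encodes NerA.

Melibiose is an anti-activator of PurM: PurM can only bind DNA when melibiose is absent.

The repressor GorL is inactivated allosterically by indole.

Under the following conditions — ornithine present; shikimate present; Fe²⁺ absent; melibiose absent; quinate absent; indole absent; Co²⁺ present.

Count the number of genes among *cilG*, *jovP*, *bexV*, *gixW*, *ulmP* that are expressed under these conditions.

4

Quinate is absent, so GixZ is active.
No repressor is bound and GixZ is active, so *cilG* is transcribed.
→ *cilG* is ON.
Indole is absent, so GorL is active.
With repressor GorL bound, *nerA* is not transcribed.
So NerA is not produced.
Fe²⁺ is absent, so PexB is active.
No repressor is bound and PexB is active, so *jovP* is transcribed.
→ *jovP* is ON.
Ornithine is present, so VelC is active.
No repressor is bound and VelC is active, so *bexV* is transcribed.
→ *bexV* is ON.
Melibiose is absent, so PurM is active.
Co²⁺ is present, so PurN is inactive.
Required activator PurN is absent, so *gixW* is not transcribed.
→ *gixW* is OFF.
Shikimate is present, so BexH is active.
No repressor is bound and BexH is active, so *ulmP* is transcribed.
→ *ulmP* is ON.
4 of the 5 genes are transcribed.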